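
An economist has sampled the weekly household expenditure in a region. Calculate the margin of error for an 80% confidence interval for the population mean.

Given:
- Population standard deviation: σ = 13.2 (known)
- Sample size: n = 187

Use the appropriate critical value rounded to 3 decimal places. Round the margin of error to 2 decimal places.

The population standard deviation σ is known, so use the z-interval margin of error formula.

For 80% confidence, z* = 1.282 (from standard normal table)

Margin of error formula for z-interval: E = z* × σ/√n

E = 1.282 × 13.2/√187
  = 1.282 × 0.965280
  = 1.2375

Rounded to 2 decimal places:

1.24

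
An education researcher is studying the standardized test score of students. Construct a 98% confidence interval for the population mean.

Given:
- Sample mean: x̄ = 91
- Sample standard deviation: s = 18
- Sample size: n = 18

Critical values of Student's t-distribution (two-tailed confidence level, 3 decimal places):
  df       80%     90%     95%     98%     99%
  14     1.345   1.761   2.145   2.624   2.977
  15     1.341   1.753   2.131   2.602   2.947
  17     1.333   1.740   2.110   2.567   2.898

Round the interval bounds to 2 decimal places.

The population standard deviation σ is unknown (only the sample standard deviation s is given), so use a t-interval with df = n - 1 = 18 - 1 = 17.

For 98% confidence with df = 17, t* = 2.567 (from t-table)

Standard error: SE = s/√n = 18/√18 = 4.242641

Margin of error: E = t* × SE = 2.567 × 4.242641 = 10.8909

T-interval: x̄ ± E = 91 ± 10.8909 = (80.1091, 101.8909)

Rounded to 2 decimal places:

(80.11, 101.89)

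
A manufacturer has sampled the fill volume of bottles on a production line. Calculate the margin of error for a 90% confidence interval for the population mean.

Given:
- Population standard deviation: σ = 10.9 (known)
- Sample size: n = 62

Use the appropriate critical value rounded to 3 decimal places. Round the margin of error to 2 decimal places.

The population standard deviation σ is known, so use the z-interval margin of error formula.

For 90% confidence, z* = 1.645 (from standard normal table)

Margin of error formula for z-interval: E = z* × σ/√n

E = 1.645 × 10.9/√62
  = 1.645 × 1.384301
  = 2.2772

Rounded to 2 decimal places:

2.28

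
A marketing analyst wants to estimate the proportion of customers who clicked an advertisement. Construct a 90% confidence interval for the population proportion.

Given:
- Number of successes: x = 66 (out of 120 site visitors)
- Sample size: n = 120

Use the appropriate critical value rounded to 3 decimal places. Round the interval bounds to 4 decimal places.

Sample proportion: p̂ = 66/120 = 0.550000

Check conditions for normal approximation:
  np̂ = 66 ≥ 10 ✓
  n(1-p̂) = 54 ≥ 10 ✓

The sample is large enough, so use a z-interval (normal approximation) for the proportion.

For 90% confidence, z* = 1.645 (from standard normal table)

Standard error: SE = √(p̂(1-p̂)/n) = √(0.550000×0.450000/120) = 0.04541476

Margin of error: E = z* × SE = 1.645 × 0.04541476 = 0.074707

Z-interval: p̂ ± E = 0.550000 ± 0.074707 = (0.475293, 0.624707)

Rounded to 4 decimal places:

(0.4753, 0.6247)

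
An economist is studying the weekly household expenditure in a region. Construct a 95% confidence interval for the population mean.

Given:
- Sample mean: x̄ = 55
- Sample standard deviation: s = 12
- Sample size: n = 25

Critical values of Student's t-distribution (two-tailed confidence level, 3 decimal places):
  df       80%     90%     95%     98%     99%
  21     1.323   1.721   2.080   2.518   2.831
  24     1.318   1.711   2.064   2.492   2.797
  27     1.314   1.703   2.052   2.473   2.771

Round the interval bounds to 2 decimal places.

The population standard deviation σ is unknown (only the sample standard deviation s is given), so use a t-interval with df = n - 1 = 25 - 1 = 24.

For 95% confidence with df = 24, t* = 2.064 (from t-table)

Standard error: SE = s/√n = 12/√25 = 2.400000

Margin of error: E = t* × SE = 2.064 × 2.400000 = 4.9536

T-interval: x̄ ± E = 55 ± 4.9536 = (50.0464, 59.9536)

Rounded to 2 decimal places:

(50.05, 59.95)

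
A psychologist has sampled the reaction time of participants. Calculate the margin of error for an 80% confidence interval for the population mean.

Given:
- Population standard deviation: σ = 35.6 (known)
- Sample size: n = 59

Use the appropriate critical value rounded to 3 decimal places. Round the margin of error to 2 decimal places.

The population standard deviation σ is known, so use the z-interval margin of error formula.

For 80% confidence, z* = 1.282 (from standard normal table)

Margin of error formula for z-interval: E = z* × σ/√n

E = 1.282 × 35.6/√59
  = 1.282 × 4.634725
  = 5.9417

Rounded to 2 decimal places:

5.94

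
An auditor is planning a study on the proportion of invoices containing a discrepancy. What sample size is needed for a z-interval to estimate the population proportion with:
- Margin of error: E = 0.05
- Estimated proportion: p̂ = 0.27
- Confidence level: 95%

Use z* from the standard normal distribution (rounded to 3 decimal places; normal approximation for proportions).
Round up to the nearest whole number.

Using z* for proportion z-interval (normal approximation).

For 95% confidence, z* = 1.96 (from standard normal table)

Sample size formula for proportion z-interval: n = z*²p̂(1-p̂)/E²

n = 1.96² × 0.27 × 0.73 / 0.05²
  = 3.8416 × 0.1971 / 0.0025
  = 302.8717

Round up to the nearest whole number: n = 303

303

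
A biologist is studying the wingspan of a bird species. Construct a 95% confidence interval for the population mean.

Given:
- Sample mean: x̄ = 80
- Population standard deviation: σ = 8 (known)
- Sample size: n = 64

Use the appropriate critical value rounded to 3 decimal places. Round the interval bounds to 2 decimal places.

The population standard deviation σ is known, so use a z-interval (standard normal critical value).

For 95% confidence, z* = 1.96 (from standard normal table)

Standard error: SE = σ/√n = 8/√64 = 1.000000

Margin of error: E = z* × SE = 1.96 × 1.000000 = 1.9600

Z-interval: x̄ ± E = 80 ± 1.9600 = (78.0400, 81.9600)

Rounded to 2 decimal places:

(78.04, 81.96)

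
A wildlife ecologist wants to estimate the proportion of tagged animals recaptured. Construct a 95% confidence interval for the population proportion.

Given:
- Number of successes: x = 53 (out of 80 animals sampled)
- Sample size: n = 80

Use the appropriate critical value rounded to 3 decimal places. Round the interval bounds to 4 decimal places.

Sample proportion: p̂ = 53/80 = 0.662500

Check conditions for normal approximation:
  np̂ = 53 ≥ 10 ✓
  n(1-p̂) = 27 ≥ 10 ✓

The sample is large enough, so use a z-interval (normal approximation) for the proportion.

For 95% confidence, z* = 1.96 (from standard normal table)

Standard error: SE = √(p̂(1-p̂)/n) = √(0.662500×0.337500/80) = 0.05286702

Margin of error: E = z* × SE = 1.96 × 0.05286702 = 0.103619

Z-interval: p̂ ± E = 0.662500 ± 0.103619 = (0.558881, 0.766119)

Rounded to 4 decimal places:

(0.5589, 0.7661)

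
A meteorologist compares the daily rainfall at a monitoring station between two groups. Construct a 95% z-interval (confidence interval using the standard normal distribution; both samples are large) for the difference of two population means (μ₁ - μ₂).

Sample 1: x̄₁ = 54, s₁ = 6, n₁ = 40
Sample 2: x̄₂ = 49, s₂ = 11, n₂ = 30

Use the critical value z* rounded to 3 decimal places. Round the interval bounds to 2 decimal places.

Both samples are large (n₁ = 40 ≥ 30, n₂ = 30 ≥ 30), so a z-interval for the difference of means applies.

Point estimate: x̄₁ - x̄₂ = 54 - 49 = 5

Standard error: SE = √(s₁²/n₁ + s₂²/n₂)
= √(6²/40 + 11²/30)
= √(0.900000 + 4.033333)
= 2.221111

For 95% confidence, z* = 1.96 (from standard normal table)
Margin of error: E = z* × SE = 1.96 × 2.221111 = 4.3534

Z-interval: (x̄₁ - x̄₂) ± E = 5 ± 4.3534 = (0.6466, 9.3534)

Rounded to 2 decimal places:

(0.65, 9.35)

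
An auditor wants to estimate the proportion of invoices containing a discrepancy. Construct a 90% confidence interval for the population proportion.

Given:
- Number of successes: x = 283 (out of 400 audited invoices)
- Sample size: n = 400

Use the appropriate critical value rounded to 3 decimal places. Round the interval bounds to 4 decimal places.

Sample proportion: p̂ = 283/400 = 0.707500

Check conditions for normal approximation:
  np̂ = 283 ≥ 10 ✓
  n(1-p̂) = 117 ≥ 10 ✓

The sample is large enough, so use a z-interval (normal approximation) for the proportion.

For 90% confidence, z* = 1.645 (from standard normal table)

Standard error: SE = √(p̂(1-p̂)/n) = √(0.707500×0.292500/400) = 0.02274554

Margin of error: E = z* × SE = 1.645 × 0.02274554 = 0.037416

Z-interval: p̂ ± E = 0.707500 ± 0.037416 = (0.670084, 0.744916)

Rounded to 4 decimal places:

(0.6701, 0.7449)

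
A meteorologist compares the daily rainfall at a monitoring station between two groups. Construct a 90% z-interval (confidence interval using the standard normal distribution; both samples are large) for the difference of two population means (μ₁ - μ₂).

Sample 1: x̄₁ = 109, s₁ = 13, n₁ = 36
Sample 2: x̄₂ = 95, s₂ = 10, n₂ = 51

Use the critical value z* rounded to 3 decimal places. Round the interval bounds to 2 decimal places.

Both samples are large (n₁ = 36 ≥ 30, n₂ = 51 ≥ 30), so a z-interval for the difference of means applies.

Point estimate: x̄₁ - x̄₂ = 109 - 95 = 14

Standard error: SE = √(s₁²/n₁ + s₂²/n₂)
= √(13²/36 + 10²/51)
= √(4.694444 + 1.960784)
= 2.579773

For 90% confidence, z* = 1.645 (from standard normal table)
Margin of error: E = z* × SE = 1.645 × 2.579773 = 4.2437

Z-interval: (x̄₁ - x̄₂) ± E = 14 ± 4.2437 = (9.7563, 18.2437)

Rounded to 2 decimal places:

(9.76, 18.24)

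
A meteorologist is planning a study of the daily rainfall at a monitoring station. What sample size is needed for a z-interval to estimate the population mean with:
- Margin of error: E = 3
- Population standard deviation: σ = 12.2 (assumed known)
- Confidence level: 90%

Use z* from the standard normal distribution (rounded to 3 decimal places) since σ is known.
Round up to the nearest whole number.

Using z* since population σ is known (z-interval formula).

For 90% confidence, z* = 1.645 (from standard normal table)

Sample size formula for z-interval: n = (z*σ/E)²

n = (1.645 × 12.2 / 3)²
  = (6.689667)²
  = 44.7516

Round up to the nearest whole number: n = 45

45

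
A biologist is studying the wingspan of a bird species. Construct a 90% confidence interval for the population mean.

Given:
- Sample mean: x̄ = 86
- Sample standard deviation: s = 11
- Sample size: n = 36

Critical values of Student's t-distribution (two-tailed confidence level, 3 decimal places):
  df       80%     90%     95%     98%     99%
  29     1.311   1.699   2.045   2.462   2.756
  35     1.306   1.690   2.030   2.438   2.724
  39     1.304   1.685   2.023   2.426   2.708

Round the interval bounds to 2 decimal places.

The population standard deviation σ is unknown (only the sample standard deviation s is given), so use a t-interval with df = n - 1 = 36 - 1 = 35.

For 90% confidence with df = 35, t* = 1.690 (from t-table)

Standard error: SE = s/√n = 11/√36 = 1.833333

Margin of error: E = t* × SE = 1.690 × 1.833333 = 3.0983

T-interval: x̄ ± E = 86 ± 3.0983 = (82.9017, 89.0983)

Rounded to 2 decimal places:

(82.90, 89.10)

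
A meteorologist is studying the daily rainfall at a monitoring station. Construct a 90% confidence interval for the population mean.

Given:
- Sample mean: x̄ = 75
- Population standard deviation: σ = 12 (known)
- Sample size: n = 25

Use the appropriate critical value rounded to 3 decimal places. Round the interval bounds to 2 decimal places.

The population standard deviation σ is known, so use a z-interval (standard normal critical value).

For 90% confidence, z* = 1.645 (from standard normal table)

Standard error: SE = σ/√n = 12/√25 = 2.400000

Margin of error: E = z* × SE = 1.645 × 2.400000 = 3.9480

Z-interval: x̄ ± E = 75 ± 3.9480 = (71.0520, 78.9480)

Rounded to 2 decimal places:

(71.05, 78.95)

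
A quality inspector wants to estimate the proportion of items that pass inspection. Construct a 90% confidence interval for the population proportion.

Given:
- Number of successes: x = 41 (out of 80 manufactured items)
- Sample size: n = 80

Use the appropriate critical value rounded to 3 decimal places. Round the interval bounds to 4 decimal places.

Sample proportion: p̂ = 41/80 = 0.512500

Check conditions for normal approximation:
  np̂ = 41 ≥ 10 ✓
  n(1-p̂) = 39 ≥ 10 ✓

The sample is large enough, so use a z-interval (normal approximation) for the proportion.

For 90% confidence, z* = 1.645 (from standard normal table)

Standard error: SE = √(p̂(1-p̂)/n) = √(0.512500×0.487500/80) = 0.05588423

Margin of error: E = z* × SE = 1.645 × 0.05588423 = 0.091930

Z-interval: p̂ ± E = 0.512500 ± 0.091930 = (0.420570, 0.604430)

Rounded to 4 decimal places:

(0.4206, 0.6044)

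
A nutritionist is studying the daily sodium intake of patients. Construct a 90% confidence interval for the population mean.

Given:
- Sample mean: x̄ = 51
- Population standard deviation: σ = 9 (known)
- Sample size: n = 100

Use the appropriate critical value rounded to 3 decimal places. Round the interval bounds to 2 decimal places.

The population standard deviation σ is known, so use a z-interval (standard normal critical value).

For 90% confidence, z* = 1.645 (from standard normal table)

Standard error: SE = σ/√n = 9/√100 = 0.900000

Margin of error: E = z* × SE = 1.645 × 0.900000 = 1.4805

Z-interval: x̄ ± E = 51 ± 1.4805 = (49.5195, 52.4805)

Rounded to 2 decimal places:

(49.52, 52.48)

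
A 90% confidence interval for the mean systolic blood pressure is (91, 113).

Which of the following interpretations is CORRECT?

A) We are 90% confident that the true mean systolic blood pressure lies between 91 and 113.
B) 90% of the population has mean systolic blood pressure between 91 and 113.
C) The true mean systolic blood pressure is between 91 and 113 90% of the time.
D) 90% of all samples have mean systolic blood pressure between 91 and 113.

A confidence interval represents our confidence in the procedure, not a probability statement about the parameter.

Key concept: If we repeated this sampling process many times and computed a 90% CI each time, about 90% of those intervals would contain the true population parameter.

For this specific interval (91, 113):
- Midpoint (point estimate): 102
- Margin of error: 11

The correct interpretation is the one stating confidence that the true parameter lies in the interval — option A.

A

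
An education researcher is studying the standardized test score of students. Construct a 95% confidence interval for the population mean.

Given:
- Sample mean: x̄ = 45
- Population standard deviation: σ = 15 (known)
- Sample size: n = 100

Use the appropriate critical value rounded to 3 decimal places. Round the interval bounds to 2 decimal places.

The population standard deviation σ is known, so use a z-interval (standard normal critical value).

For 95% confidence, z* = 1.96 (from standard normal table)

Standard error: SE = σ/√n = 15/√100 = 1.500000

Margin of error: E = z* × SE = 1.96 × 1.500000 = 2.9400

Z-interval: x̄ ± E = 45 ± 2.9400 = (42.0600, 47.9400)

Rounded to 2 decimal places:

(42.06, 47.94)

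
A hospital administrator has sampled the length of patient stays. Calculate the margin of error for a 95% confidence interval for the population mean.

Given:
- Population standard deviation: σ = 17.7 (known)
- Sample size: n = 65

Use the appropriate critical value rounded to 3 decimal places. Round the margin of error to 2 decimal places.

The population standard deviation σ is known, so use the z-interval margin of error formula.

For 95% confidence, z* = 1.96 (from standard normal table)

Margin of error formula for z-interval: E = z* × σ/√n

E = 1.96 × 17.7/√65
  = 1.96 × 2.195415
  = 4.3030

Rounded to 2 decimal places:

4.30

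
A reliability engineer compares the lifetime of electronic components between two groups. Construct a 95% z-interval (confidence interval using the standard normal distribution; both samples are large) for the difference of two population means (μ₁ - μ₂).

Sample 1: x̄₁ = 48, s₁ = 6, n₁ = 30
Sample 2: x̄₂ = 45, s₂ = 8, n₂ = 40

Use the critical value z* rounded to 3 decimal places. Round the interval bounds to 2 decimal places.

Both samples are large (n₁ = 30 ≥ 30, n₂ = 40 ≥ 30), so a z-interval for the difference of means applies.

Point estimate: x̄₁ - x̄₂ = 48 - 45 = 3

Standard error: SE = √(s₁²/n₁ + s₂²/n₂)
= √(6²/30 + 8²/40)
= √(1.200000 + 1.600000)
= 1.673320

For 95% confidence, z* = 1.96 (from standard normal table)
Margin of error: E = z* × SE = 1.96 × 1.673320 = 3.2797

Z-interval: (x̄₁ - x̄₂) ± E = 3 ± 3.2797 = (-0.2797, 6.2797)

Rounded to 2 decimal places:

(-0.28, 6.28)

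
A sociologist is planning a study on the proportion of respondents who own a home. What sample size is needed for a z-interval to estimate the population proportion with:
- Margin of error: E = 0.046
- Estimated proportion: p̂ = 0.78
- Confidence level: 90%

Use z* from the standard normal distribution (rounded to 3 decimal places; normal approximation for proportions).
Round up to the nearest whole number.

Using z* for proportion z-interval (normal approximation).

For 90% confidence, z* = 1.645 (from standard normal table)

Sample size formula for proportion z-interval: n = z*²p̂(1-p̂)/E²

n = 1.645² × 0.78 × 0.22 / 0.046²
  = 2.706025 × 0.1716 / 0.002116
  = 219.4489

Round up to the nearest whole number: n = 220

220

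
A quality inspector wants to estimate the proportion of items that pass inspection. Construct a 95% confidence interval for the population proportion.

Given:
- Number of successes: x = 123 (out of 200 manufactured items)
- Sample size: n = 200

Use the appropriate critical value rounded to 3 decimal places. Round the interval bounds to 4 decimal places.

Sample proportion: p̂ = 123/200 = 0.615000

Check conditions for normal approximation:
  np̂ = 123 ≥ 10 ✓
  n(1-p̂) = 77 ≥ 10 ✓

The sample is large enough, so use a z-interval (normal approximation) for the proportion.

For 95% confidence, z* = 1.96 (from standard normal table)

Standard error: SE = √(p̂(1-p̂)/n) = √(0.615000×0.385000/200) = 0.03440748

Margin of error: E = z* × SE = 1.96 × 0.03440748 = 0.067439

Z-interval: p̂ ± E = 0.615000 ± 0.067439 = (0.547561, 0.682439)

Rounded to 4 decimal places:

(0.5476, 0.6824)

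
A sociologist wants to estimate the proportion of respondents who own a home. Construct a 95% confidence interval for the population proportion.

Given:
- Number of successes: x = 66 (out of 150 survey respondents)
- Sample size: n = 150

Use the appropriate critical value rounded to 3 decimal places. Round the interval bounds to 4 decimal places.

Sample proportion: p̂ = 66/150 = 0.440000

Check conditions for normal approximation:
  np̂ = 66 ≥ 10 ✓
  n(1-p̂) = 84 ≥ 10 ✓

The sample is large enough, so use a z-interval (normal approximation) for the proportion.

For 95% confidence, z* = 1.96 (from standard normal table)

Standard error: SE = √(p̂(1-p̂)/n) = √(0.440000×0.560000/150) = 0.04052982

Margin of error: E = z* × SE = 1.96 × 0.04052982 = 0.079438

Z-interval: p̂ ± E = 0.440000 ± 0.079438 = (0.360562, 0.519438)

Rounded to 4 decimal places:

(0.3606, 0.5194)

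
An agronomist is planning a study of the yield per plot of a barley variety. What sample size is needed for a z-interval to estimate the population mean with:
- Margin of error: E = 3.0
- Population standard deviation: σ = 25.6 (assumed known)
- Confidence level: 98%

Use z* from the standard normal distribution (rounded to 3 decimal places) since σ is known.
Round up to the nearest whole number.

Using z* since population σ is known (z-interval formula).

For 98% confidence, z* = 2.326 (from standard normal table)

Sample size formula for z-interval: n = (z*σ/E)²

n = (2.326 × 25.6 / 3.0)²
  = (19.848533)²
  = 393.9643

Round up to the nearest whole number: n = 394

394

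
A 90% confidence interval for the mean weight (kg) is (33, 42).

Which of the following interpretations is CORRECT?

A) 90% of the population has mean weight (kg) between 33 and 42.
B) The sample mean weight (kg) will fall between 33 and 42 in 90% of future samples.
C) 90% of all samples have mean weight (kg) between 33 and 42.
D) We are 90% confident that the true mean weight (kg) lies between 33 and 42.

A confidence interval represents our confidence in the procedure, not a probability statement about the parameter.

Key concept: If we repeated this sampling process many times and computed a 90% CI each time, about 90% of those intervals would contain the true population parameter.

For this specific interval (33, 42):
- Midpoint (point estimate): 37.5
- Margin of error: 4.5

The correct interpretation is the one stating confidence that the true parameter lies in the interval — option D.

D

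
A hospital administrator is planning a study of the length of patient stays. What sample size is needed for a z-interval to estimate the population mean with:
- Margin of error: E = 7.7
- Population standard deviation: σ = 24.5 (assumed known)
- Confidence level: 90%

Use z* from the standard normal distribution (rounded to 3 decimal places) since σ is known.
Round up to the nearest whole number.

Using z* since population σ is known (z-interval formula).

For 90% confidence, z* = 1.645 (from standard normal table)

Sample size formula for z-interval: n = (z*σ/E)²

n = (1.645 × 24.5 / 7.7)²
  = (5.234091)²
  = 27.3957

Round up to the nearest whole number: n = 28

28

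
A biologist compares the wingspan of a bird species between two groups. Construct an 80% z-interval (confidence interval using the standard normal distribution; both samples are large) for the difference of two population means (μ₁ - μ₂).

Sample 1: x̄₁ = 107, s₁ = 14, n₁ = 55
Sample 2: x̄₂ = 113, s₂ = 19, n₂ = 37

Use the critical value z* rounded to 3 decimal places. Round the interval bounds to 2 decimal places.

Both samples are large (n₁ = 55 ≥ 30, n₂ = 37 ≥ 30), so a z-interval for the difference of means applies.

Point estimate: x̄₁ - x̄₂ = 107 - 113 = -6

Standard error: SE = √(s₁²/n₁ + s₂²/n₂)
= √(14²/55 + 19²/37)
= √(3.563636 + 9.756757)
= 3.649711

For 80% confidence, z* = 1.282 (from standard normal table)
Margin of error: E = z* × SE = 1.282 × 3.649711 = 4.6789

Z-interval: (x̄₁ - x̄₂) ± E = -6 ± 4.6789 = (-10.6789, -1.3211)

Rounded to 2 decimal places:

(-10.68, -1.32)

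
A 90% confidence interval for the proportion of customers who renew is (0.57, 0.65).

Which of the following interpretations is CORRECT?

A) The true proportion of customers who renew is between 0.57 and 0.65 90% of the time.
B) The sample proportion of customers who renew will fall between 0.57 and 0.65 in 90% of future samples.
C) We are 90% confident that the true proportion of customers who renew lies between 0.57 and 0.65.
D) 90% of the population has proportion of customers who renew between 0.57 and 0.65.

A confidence interval represents our confidence in the procedure, not a probability statement about the parameter.

Key concept: If we repeated this sampling process many times and computed a 90% CI each time, about 90% of those intervals would contain the true population parameter.

For this specific interval (0.57, 0.65):
- Midpoint (point estimate): 0.61
- Margin of error: 0.04

The correct interpretation is the one stating confidence that the true parameter lies in the interval — option C.

C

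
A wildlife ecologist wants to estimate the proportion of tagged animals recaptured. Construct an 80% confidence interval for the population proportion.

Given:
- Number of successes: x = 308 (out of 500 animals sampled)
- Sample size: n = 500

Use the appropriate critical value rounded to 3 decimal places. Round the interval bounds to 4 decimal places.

Sample proportion: p̂ = 308/500 = 0.616000

Check conditions for normal approximation:
  np̂ = 308 ≥ 10 ✓
  n(1-p̂) = 192 ≥ 10 ✓

The sample is large enough, so use a z-interval (normal approximation) for the proportion.

For 80% confidence, z* = 1.282 (from standard normal table)

Standard error: SE = √(p̂(1-p̂)/n) = √(0.616000×0.384000/500) = 0.02175059

Margin of error: E = z* × SE = 1.282 × 0.02175059 = 0.027884

Z-interval: p̂ ± E = 0.616000 ± 0.027884 = (0.588116, 0.643884)

Rounded to 4 decimal places:

(0.5881, 0.6439)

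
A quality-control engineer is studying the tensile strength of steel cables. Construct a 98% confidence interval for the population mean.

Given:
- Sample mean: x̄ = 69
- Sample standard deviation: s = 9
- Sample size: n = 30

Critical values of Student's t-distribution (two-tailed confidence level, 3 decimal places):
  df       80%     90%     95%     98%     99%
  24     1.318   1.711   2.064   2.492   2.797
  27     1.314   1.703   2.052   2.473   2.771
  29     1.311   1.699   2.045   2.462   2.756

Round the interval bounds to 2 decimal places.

The population standard deviation σ is unknown (only the sample standard deviation s is given), so use a t-interval with df = n - 1 = 30 - 1 = 29.

For 98% confidence with df = 29, t* = 2.462 (from t-table)

Standard error: SE = s/√n = 9/√30 = 1.643168

Margin of error: E = t* × SE = 2.462 × 1.643168 = 4.0455

T-interval: x̄ ± E = 69 ± 4.0455 = (64.9545, 73.0455)

Rounded to 2 decimal places:

(64.95, 73.05)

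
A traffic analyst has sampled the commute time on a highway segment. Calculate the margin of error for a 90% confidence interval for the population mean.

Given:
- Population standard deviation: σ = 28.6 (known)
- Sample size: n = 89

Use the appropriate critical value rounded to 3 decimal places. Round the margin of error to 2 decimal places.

The population standard deviation σ is known, so use the z-interval margin of error formula.

For 90% confidence, z* = 1.645 (from standard normal table)

Margin of error formula for z-interval: E = z* × σ/√n

E = 1.645 × 28.6/√89
  = 1.645 × 3.031594
  = 4.9870

Rounded to 2 decimal places:

4.99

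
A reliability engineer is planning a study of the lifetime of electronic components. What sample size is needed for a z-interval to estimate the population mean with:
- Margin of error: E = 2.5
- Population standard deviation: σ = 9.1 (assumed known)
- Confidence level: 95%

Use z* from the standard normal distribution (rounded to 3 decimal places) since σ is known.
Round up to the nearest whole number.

Using z* since population σ is known (z-interval formula).

For 95% confidence, z* = 1.96 (from standard normal table)

Sample size formula for z-interval: n = (z*σ/E)²

n = (1.96 × 9.1 / 2.5)²
  = (7.134400)²
  = 50.8997

Round up to the nearest whole number: n = 51

51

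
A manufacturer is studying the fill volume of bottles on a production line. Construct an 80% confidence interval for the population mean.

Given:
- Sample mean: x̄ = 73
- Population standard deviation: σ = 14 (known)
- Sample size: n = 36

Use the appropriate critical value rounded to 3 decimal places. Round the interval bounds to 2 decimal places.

The population standard deviation σ is known, so use a z-interval (standard normal critical value).

For 80% confidence, z* = 1.282 (from standard normal table)

Standard error: SE = σ/√n = 14/√36 = 2.333333

Margin of error: E = z* × SE = 1.282 × 2.333333 = 2.9913

Z-interval: x̄ ± E = 73 ± 2.9913 = (70.0087, 75.9913)

Rounded to 2 decimal places:

(70.01, 75.99)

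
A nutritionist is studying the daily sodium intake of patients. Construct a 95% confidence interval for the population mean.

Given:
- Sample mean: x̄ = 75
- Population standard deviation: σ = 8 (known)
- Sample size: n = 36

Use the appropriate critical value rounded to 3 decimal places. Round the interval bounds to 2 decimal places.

The population standard deviation σ is known, so use a z-interval (standard normal critical value).

For 95% confidence, z* = 1.96 (from standard normal table)

Standard error: SE = σ/√n = 8/√36 = 1.333333

Margin of error: E = z* × SE = 1.96 × 1.333333 = 2.6133

Z-interval: x̄ ± E = 75 ± 2.6133 = (72.3867, 77.6133)

Rounded to 2 decimal places:

(72.39, 77.61)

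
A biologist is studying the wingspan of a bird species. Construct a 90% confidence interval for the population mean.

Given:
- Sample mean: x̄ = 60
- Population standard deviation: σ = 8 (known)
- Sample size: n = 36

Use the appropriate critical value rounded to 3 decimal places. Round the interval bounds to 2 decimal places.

The population standard deviation σ is known, so use a z-interval (standard normal critical value).

For 90% confidence, z* = 1.645 (from standard normal table)

Standard error: SE = σ/√n = 8/√36 = 1.333333

Margin of error: E = z* × SE = 1.645 × 1.333333 = 2.1933

Z-interval: x̄ ± E = 60 ± 2.1933 = (57.8067, 62.1933)

Rounded to 2 decimal places:

(57.81, 62.19)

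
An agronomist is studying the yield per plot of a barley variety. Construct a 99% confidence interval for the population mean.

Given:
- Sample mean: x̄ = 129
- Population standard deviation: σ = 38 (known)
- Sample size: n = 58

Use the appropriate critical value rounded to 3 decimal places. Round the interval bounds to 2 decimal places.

The population standard deviation σ is known, so use a z-interval (standard normal critical value).

For 99% confidence, z* = 2.576 (from standard normal table)

Standard error: SE = σ/√n = 38/√58 = 4.989644

Margin of error: E = z* × SE = 2.576 × 4.989644 = 12.8533

Z-interval: x̄ ± E = 129 ± 12.8533 = (116.1467, 141.8533)

Rounded to 2 decimal places:

(116.15, 141.85)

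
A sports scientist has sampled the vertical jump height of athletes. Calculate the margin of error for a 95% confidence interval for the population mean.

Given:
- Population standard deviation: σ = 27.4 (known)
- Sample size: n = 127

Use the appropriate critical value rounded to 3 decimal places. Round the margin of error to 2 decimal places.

The population standard deviation σ is known, so use the z-interval margin of error formula.

For 95% confidence, z* = 1.96 (from standard normal table)

Margin of error formula for z-interval: E = z* × σ/√n

E = 1.96 × 27.4/√127
  = 1.96 × 2.431357
  = 4.7655

Rounded to 2 decimal places:

4.77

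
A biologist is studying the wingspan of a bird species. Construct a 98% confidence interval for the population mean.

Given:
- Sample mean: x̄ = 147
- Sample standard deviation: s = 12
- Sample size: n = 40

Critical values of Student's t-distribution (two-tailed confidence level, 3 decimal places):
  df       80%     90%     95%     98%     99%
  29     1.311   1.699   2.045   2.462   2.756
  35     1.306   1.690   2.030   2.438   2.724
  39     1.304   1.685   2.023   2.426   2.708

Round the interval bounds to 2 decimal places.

The population standard deviation σ is unknown (only the sample standard deviation s is given), so use a t-interval with df = n - 1 = 40 - 1 = 39.

For 98% confidence with df = 39, t* = 2.426 (from t-table)

Standard error: SE = s/√n = 12/√40 = 1.897367

Margin of error: E = t* × SE = 2.426 × 1.897367 = 4.6030

T-interval: x̄ ± E = 147 ± 4.6030 = (142.3970, 151.6030)

Rounded to 2 decimal places:

(142.40, 151.60)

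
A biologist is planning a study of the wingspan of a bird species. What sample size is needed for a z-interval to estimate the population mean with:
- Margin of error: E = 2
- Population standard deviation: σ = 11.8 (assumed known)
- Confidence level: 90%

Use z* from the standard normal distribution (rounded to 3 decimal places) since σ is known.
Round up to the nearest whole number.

Using z* since population σ is known (z-interval formula).

For 90% confidence, z* = 1.645 (from standard normal table)

Sample size formula for z-interval: n = (z*σ/E)²

n = (1.645 × 11.8 / 2)²
  = (9.705500)²
  = 94.1967

Round up to the nearest whole number: n = 95

95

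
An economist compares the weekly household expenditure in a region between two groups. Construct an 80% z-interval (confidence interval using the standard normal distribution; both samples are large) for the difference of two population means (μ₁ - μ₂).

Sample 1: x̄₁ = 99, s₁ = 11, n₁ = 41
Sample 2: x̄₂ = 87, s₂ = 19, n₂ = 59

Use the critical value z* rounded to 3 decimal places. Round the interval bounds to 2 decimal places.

Both samples are large (n₁ = 41 ≥ 30, n₂ = 59 ≥ 30), so a z-interval for the difference of means applies.

Point estimate: x̄₁ - x̄₂ = 99 - 87 = 12

Standard error: SE = √(s₁²/n₁ + s₂²/n₂)
= √(11²/41 + 19²/59)
= √(2.951220 + 6.118644)
= 3.011621

For 80% confidence, z* = 1.282 (from standard normal table)
Margin of error: E = z* × SE = 1.282 × 3.011621 = 3.8609

Z-interval: (x̄₁ - x̄₂) ± E = 12 ± 3.8609 = (8.1391, 15.8609)

Rounded to 2 decimal places:

(8.14, 15.86)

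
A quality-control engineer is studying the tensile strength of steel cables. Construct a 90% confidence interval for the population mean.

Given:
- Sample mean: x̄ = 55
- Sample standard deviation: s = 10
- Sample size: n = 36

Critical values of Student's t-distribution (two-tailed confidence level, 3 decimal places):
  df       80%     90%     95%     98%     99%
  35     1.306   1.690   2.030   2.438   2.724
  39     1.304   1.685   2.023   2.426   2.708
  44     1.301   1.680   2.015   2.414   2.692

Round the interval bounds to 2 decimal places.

The population standard deviation σ is unknown (only the sample standard deviation s is given), so use a t-interval with df = n - 1 = 36 - 1 = 35.

For 90% confidence with df = 35, t* = 1.690 (from t-table)

Standard error: SE = s/√n = 10/√36 = 1.666667

Margin of error: E = t* × SE = 1.690 × 1.666667 = 2.8167

T-interval: x̄ ± E = 55 ± 2.8167 = (52.1833, 57.8167)

Rounded to 2 decimal places:

(52.18, 57.82)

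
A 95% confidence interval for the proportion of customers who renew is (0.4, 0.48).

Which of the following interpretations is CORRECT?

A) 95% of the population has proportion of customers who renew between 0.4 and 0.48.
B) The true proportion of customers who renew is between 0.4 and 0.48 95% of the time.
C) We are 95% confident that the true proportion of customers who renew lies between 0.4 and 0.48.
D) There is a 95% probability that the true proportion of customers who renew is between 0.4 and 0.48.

A confidence interval represents our confidence in the procedure, not a probability statement about the parameter.

Key concept: If we repeated this sampling process many times and computed a 95% CI each time, about 95% of those intervals would contain the true population parameter.

For this specific interval (0.4, 0.48):
- Midpoint (point estimate): 0.44
- Margin of error: 0.04

The correct interpretation is the one stating confidence that the true parameter lies in the interval — option C.

C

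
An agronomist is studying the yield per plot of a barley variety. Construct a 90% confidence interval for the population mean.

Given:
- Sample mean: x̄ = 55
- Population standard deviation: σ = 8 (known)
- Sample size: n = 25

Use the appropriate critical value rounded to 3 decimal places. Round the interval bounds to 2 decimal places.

The population standard deviation σ is known, so use a z-interval (standard normal critical value).

For 90% confidence, z* = 1.645 (from standard normal table)

Standard error: SE = σ/√n = 8/√25 = 1.600000

Margin of error: E = z* × SE = 1.645 × 1.600000 = 2.6320

Z-interval: x̄ ± E = 55 ± 2.6320 = (52.3680, 57.6320)

Rounded to 2 decimal places:

(52.37, 57.63)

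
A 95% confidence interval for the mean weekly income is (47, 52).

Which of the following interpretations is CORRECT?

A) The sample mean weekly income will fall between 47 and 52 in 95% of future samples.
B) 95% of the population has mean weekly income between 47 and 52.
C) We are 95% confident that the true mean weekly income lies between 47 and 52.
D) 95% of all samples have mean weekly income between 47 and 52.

A confidence interval represents our confidence in the procedure, not a probability statement about the parameter.

Key concept: If we repeated this sampling process many times and computed a 95% CI each time, about 95% of those intervals would contain the true population parameter.

For this specific interval (47, 52):
- Midpoint (point estimate): 49.5
- Margin of error: 2.5

The correct interpretation is the one stating confidence that the true parameter lies in the interval — option C.

C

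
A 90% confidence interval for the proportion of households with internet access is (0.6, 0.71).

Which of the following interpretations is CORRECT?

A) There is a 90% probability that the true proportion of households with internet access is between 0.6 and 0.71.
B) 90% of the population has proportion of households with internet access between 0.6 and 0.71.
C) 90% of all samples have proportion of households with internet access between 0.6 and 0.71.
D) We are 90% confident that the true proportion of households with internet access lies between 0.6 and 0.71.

A confidence interval represents our confidence in the procedure, not a probability statement about the parameter.

Key concept: If we repeated this sampling process many times and computed a 90% CI each time, about 90% of those intervals would contain the true population parameter.

For this specific interval (0.6, 0.71):
- Midpoint (point estimate): 0.655
- Margin of error: 0.055

The correct interpretation is the one stating confidence that the true parameter lies in the interval — option D.

D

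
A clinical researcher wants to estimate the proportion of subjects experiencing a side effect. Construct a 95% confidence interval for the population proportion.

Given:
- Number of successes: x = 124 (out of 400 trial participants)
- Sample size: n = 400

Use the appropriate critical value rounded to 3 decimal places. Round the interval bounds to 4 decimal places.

Sample proportion: p̂ = 124/400 = 0.310000

Check conditions for normal approximation:
  np̂ = 124 ≥ 10 ✓
  n(1-p̂) = 276 ≥ 10 ✓

The sample is large enough, so use a z-interval (normal approximation) for the proportion.

For 95% confidence, z* = 1.96 (from standard normal table)

Standard error: SE = √(p̂(1-p̂)/n) = √(0.310000×0.690000/400) = 0.02312466

Margin of error: E = z* × SE = 1.96 × 0.02312466 = 0.045324

Z-interval: p̂ ± E = 0.310000 ± 0.045324 = (0.264676, 0.355324)

Rounded to 4 decimal places:

(0.2647, 0.3553)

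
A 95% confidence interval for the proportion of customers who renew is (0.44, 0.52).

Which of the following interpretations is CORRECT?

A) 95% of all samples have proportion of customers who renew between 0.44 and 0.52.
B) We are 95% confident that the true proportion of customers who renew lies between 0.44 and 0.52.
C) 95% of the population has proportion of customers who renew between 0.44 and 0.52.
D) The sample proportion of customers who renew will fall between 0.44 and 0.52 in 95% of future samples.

A confidence interval represents our confidence in the procedure, not a probability statement about the parameter.

Key concept: If we repeated this sampling process many times and computed a 95% CI each time, about 95% of those intervals would contain the true population parameter.

For this specific interval (0.44, 0.52):
- Midpoint (point estimate): 0.48
- Margin of error: 0.04

The correct interpretation is the one stating confidence that the true parameter lies in the interval — option B.

B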